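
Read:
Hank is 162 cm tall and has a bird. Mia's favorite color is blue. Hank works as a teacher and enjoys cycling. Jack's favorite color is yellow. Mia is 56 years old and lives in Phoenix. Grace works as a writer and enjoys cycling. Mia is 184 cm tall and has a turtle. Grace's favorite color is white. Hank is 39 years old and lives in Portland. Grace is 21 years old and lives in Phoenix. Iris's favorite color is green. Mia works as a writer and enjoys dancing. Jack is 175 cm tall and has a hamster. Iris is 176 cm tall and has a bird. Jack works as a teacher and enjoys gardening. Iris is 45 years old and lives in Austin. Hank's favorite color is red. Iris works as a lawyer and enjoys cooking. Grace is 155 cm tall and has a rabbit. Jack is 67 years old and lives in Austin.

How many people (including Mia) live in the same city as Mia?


Mia lives in Phoenix. Count = 2

2


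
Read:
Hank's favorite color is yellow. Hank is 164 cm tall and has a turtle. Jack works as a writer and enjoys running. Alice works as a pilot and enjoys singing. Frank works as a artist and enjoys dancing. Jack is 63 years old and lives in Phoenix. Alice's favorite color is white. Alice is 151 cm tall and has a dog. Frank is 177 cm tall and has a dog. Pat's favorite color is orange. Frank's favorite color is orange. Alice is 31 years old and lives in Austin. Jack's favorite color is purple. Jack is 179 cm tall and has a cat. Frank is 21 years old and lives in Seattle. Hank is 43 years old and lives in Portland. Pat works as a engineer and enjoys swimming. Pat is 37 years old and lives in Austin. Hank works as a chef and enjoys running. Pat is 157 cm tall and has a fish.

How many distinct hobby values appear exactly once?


Unique hobby values: 3

3


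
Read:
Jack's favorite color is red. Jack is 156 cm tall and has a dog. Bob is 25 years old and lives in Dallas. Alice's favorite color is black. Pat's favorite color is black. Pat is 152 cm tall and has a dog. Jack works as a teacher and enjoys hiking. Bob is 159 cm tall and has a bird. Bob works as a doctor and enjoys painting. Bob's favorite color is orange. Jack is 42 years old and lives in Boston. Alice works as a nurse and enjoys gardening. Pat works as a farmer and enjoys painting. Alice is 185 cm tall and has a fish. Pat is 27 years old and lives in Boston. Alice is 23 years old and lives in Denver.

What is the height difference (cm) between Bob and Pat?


|159 - 152| = 7

7


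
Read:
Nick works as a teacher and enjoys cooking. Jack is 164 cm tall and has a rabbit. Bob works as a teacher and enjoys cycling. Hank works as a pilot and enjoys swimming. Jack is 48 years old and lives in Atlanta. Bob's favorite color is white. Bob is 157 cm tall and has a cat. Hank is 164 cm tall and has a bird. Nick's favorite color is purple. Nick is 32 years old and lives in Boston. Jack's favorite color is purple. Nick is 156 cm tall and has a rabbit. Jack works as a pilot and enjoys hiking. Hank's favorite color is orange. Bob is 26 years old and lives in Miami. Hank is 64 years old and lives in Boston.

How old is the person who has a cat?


Person with cat is Bob, age 26

26


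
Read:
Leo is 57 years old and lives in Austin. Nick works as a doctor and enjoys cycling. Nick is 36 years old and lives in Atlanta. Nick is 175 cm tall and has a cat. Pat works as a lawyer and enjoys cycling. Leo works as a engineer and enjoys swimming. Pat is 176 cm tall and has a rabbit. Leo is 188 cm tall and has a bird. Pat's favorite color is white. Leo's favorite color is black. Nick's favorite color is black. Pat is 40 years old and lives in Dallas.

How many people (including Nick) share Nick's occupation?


Nick is a doctor. Count = 1

1


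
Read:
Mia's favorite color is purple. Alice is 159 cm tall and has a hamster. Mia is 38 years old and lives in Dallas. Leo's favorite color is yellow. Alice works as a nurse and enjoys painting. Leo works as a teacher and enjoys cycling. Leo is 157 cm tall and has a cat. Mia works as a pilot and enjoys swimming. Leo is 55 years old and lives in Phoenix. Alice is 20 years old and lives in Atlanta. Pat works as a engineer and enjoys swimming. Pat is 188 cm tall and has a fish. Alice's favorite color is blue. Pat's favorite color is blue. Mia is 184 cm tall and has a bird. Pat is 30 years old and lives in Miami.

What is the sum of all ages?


30+38+20+55 = 143

143


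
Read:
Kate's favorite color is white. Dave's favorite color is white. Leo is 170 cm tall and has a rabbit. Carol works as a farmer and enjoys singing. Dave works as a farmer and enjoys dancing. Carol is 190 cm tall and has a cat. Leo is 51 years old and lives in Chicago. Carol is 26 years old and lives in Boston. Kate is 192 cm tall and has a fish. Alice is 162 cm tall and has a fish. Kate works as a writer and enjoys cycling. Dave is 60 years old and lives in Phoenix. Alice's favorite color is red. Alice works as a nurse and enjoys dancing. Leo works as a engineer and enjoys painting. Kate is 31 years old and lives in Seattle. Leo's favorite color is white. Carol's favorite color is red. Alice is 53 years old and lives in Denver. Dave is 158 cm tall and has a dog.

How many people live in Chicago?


Count in Chicago: 1

1


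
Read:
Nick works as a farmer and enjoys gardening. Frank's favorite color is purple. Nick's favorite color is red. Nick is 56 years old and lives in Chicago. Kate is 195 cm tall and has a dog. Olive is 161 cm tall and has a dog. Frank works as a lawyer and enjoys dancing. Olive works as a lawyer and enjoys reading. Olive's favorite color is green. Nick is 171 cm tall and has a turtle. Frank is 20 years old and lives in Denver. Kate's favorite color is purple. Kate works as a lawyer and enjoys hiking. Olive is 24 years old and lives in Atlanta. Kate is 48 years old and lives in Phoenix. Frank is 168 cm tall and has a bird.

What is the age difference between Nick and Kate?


|56 - 48| = 8

8


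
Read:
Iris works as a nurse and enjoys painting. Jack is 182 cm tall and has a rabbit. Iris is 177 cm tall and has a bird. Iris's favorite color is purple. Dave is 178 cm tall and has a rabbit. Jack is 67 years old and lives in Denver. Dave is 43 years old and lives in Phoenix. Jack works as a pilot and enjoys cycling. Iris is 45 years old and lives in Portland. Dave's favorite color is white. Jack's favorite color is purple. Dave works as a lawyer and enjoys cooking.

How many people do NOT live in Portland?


Not in Portland: 2

2


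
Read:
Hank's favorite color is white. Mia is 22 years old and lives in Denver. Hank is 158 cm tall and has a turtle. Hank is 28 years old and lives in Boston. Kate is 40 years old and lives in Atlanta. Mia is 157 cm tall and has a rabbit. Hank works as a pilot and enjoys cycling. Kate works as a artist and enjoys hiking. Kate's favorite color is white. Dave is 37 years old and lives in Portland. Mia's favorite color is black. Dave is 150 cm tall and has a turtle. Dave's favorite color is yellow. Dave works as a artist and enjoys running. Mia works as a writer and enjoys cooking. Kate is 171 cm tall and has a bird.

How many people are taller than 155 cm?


Taller than 155: 3

3


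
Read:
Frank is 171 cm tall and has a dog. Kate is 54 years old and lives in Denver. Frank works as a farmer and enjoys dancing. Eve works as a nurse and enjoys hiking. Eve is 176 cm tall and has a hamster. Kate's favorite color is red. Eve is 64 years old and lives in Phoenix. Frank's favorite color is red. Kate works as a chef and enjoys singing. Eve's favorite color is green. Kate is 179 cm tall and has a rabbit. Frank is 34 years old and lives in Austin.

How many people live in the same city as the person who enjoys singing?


Person with hobby singing is Kate, city Denver. Count = 1

1


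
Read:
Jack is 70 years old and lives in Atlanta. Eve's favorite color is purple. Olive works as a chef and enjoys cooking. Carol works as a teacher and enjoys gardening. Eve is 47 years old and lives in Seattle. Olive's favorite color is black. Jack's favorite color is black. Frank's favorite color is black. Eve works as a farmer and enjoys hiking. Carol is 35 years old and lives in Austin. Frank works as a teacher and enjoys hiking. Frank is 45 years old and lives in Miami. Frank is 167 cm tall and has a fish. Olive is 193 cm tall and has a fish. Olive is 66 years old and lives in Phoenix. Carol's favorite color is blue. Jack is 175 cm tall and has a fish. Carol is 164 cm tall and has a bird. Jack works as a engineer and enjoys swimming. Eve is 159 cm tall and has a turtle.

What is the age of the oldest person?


Oldest: Jack at 70

70


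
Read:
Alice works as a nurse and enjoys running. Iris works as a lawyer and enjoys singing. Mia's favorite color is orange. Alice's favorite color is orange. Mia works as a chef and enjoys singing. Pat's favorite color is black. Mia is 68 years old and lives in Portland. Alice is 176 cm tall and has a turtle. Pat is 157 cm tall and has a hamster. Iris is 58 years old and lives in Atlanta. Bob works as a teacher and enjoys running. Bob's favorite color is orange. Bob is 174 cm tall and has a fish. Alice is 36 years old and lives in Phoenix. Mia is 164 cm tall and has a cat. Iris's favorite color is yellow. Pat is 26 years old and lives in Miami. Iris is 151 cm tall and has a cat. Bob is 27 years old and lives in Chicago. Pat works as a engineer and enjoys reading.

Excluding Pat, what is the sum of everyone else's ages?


Sum (excluding Pat): 189

189


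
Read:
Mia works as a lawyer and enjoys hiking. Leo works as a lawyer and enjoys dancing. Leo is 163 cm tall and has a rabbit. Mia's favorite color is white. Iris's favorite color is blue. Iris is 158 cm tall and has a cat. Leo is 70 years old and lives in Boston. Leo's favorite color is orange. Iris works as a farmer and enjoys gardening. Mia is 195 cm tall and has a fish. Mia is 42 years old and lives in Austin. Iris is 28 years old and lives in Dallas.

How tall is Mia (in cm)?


Mia is 195 cm tall

195


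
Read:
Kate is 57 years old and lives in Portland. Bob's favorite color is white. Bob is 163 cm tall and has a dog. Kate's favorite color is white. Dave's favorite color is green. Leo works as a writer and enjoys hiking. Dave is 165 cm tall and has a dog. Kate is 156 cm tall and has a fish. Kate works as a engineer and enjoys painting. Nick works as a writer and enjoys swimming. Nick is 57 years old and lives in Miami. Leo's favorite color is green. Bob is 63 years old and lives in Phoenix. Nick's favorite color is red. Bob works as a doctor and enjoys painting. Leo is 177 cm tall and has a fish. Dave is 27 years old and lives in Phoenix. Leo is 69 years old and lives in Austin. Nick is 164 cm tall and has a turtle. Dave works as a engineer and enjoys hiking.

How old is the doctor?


The doctor is Bob, age 63

63


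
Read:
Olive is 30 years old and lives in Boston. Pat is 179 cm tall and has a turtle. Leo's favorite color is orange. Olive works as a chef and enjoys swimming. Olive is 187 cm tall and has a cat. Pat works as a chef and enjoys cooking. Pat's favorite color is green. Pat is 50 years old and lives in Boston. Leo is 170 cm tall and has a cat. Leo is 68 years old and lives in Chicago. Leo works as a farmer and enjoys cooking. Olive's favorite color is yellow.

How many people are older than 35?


Filter: 2

2


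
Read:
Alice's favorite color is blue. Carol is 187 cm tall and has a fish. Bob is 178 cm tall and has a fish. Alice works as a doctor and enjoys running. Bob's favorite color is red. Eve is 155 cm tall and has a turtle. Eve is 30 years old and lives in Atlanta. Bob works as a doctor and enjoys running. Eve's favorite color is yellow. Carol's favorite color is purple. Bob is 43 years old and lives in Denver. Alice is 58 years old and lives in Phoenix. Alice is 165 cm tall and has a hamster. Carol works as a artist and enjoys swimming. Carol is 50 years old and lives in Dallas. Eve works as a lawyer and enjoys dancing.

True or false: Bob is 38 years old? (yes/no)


Bob is actually 43. no

no


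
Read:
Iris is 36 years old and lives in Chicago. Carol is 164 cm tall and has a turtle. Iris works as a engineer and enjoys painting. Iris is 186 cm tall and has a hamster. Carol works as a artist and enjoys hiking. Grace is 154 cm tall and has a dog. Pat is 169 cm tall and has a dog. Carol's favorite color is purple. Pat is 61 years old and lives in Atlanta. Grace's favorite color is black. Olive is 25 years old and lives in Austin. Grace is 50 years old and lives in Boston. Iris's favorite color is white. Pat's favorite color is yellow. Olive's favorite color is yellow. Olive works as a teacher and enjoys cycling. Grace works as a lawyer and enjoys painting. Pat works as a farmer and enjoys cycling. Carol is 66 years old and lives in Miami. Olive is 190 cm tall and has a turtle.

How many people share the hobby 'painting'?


Count: 2

2


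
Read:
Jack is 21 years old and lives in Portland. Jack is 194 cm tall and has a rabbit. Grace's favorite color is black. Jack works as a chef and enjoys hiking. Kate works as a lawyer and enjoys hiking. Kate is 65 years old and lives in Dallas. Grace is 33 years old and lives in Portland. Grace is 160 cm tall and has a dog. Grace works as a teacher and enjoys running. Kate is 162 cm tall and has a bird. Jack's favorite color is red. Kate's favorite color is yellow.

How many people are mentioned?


People: Jack, Kate, Grace. Count = 3

3


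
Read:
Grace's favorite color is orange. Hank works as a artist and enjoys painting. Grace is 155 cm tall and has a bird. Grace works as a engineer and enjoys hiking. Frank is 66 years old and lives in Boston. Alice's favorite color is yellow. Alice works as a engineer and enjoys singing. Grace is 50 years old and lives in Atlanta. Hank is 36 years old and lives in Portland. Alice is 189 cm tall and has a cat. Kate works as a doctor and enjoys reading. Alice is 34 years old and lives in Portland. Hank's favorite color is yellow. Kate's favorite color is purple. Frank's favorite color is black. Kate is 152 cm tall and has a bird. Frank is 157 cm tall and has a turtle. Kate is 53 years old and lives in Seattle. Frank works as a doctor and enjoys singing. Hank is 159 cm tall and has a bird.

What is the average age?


Sum=239, n=5, avg=47.8

47.8


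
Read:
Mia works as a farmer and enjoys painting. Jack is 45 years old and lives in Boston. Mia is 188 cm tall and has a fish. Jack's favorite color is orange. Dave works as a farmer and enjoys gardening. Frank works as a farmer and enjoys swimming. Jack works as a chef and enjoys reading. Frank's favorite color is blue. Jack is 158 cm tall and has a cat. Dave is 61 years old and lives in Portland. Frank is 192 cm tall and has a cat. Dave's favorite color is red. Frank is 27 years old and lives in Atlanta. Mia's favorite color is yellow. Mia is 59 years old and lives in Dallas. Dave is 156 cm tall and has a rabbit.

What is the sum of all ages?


45+61+59+27 = 192

192


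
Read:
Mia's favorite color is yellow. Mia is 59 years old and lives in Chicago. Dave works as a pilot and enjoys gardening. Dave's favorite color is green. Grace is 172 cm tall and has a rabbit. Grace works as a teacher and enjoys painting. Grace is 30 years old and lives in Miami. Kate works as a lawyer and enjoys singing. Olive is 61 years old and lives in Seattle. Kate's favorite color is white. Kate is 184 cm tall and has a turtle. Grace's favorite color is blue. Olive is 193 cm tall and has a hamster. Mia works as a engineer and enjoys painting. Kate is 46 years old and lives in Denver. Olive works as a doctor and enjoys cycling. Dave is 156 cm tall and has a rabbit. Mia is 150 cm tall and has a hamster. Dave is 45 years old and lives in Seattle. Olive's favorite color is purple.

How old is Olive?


Olive is 61 years old

61


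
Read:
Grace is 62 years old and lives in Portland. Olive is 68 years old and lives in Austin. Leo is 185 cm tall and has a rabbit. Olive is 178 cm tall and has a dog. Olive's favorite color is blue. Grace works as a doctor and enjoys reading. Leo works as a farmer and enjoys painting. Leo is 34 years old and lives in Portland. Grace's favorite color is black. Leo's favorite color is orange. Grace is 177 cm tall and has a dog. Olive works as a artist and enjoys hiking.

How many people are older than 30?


Filter: 3

3


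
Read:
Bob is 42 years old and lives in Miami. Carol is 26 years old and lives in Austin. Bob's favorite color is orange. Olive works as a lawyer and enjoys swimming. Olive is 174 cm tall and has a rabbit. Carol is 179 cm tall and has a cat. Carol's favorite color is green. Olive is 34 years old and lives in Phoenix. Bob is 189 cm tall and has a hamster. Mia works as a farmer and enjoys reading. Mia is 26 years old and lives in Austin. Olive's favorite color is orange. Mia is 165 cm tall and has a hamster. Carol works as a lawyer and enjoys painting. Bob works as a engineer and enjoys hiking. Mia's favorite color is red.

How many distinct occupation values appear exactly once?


Unique occupation values: 2

2


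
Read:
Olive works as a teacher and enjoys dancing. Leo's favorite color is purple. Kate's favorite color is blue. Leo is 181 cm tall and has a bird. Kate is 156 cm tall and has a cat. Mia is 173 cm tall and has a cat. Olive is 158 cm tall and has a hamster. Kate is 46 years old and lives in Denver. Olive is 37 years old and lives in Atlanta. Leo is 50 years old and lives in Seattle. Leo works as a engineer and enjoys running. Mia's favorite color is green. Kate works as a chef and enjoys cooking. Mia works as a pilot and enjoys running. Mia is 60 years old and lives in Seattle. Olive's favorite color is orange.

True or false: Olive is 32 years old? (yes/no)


Olive is actually 37. no

no


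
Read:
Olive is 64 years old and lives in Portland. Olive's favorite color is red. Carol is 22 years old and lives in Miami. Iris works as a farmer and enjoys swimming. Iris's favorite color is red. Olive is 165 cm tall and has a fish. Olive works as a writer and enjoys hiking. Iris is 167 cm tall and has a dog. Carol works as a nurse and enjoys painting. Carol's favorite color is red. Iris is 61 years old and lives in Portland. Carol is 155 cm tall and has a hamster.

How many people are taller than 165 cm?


Taller than 165: 1

1


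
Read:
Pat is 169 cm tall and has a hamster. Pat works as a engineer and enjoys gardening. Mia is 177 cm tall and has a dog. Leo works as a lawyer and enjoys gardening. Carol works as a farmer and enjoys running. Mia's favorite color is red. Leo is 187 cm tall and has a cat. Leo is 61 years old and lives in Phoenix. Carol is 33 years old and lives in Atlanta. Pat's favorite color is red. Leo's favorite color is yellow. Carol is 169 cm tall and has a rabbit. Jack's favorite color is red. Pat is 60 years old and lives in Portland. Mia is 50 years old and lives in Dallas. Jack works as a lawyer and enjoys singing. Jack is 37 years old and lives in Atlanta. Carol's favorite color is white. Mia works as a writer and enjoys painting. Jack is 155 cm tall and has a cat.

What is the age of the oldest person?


Oldest: Leo at 61

61


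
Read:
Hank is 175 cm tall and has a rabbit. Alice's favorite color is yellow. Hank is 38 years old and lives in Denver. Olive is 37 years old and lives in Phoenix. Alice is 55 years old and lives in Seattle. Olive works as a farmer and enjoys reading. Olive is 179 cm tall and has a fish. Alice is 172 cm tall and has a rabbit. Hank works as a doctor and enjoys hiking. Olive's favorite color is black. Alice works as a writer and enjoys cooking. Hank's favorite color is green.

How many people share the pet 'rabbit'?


Count: 2

2


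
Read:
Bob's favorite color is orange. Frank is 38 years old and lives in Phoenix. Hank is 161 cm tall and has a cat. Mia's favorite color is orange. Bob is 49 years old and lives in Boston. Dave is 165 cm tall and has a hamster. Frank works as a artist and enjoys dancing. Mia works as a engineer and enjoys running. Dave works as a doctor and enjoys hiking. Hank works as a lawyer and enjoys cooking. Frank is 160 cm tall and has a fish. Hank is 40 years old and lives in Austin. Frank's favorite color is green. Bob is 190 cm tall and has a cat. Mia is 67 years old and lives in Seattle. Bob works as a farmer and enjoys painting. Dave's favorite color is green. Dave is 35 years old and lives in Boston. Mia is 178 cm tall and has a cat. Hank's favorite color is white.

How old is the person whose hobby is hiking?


Person with hobby=hiking is Dave, age 35

35


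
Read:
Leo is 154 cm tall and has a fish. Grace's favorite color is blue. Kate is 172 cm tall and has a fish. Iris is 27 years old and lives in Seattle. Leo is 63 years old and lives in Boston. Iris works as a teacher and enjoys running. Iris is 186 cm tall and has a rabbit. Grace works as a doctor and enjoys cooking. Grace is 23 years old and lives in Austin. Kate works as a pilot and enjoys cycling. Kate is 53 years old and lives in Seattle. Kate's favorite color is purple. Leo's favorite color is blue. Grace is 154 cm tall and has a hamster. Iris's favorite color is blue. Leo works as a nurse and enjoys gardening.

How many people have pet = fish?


Count: 2

2


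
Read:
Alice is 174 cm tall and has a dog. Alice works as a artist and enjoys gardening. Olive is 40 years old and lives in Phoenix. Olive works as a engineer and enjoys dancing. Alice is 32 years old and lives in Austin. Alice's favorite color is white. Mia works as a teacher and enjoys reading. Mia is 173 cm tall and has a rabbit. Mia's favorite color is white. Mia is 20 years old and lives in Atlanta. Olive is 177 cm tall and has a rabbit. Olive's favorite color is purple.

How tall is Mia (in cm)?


Mia is 173 cm tall

173


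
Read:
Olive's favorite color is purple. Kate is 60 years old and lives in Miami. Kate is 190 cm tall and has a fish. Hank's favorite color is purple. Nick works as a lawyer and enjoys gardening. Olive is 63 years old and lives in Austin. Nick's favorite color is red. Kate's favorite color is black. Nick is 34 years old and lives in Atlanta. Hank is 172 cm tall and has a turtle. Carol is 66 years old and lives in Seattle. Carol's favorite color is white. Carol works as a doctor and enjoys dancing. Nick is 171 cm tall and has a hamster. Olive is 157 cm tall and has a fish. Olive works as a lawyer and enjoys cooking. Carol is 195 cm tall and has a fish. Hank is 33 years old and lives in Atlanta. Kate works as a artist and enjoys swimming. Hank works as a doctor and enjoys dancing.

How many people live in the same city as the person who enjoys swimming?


Person with hobby swimming is Kate, city Miami. Count = 1

1


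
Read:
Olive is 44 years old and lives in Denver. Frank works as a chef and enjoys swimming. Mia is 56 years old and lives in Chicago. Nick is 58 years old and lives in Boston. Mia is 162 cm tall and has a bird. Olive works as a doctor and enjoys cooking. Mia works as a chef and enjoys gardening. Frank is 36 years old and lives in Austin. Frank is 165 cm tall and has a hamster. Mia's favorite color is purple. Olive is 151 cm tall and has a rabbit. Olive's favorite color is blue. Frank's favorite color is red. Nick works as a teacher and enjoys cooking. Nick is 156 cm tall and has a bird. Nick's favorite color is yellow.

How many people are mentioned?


People: Frank, Olive, Nick, Mia. Count = 4

4


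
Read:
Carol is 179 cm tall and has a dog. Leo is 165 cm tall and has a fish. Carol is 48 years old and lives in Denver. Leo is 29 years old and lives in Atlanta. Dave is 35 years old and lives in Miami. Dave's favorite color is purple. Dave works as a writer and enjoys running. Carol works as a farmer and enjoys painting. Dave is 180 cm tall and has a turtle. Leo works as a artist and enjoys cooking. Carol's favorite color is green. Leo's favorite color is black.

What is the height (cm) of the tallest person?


Tallest: Dave at 180 cm

180


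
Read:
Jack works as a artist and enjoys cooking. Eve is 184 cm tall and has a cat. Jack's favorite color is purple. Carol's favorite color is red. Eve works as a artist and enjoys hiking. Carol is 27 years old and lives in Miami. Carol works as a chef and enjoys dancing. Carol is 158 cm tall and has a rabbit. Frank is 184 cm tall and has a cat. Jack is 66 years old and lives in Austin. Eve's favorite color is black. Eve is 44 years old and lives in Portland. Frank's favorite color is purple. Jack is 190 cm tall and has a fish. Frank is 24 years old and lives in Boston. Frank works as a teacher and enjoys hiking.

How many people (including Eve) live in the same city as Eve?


Eve lives in Portland. Count = 1

1


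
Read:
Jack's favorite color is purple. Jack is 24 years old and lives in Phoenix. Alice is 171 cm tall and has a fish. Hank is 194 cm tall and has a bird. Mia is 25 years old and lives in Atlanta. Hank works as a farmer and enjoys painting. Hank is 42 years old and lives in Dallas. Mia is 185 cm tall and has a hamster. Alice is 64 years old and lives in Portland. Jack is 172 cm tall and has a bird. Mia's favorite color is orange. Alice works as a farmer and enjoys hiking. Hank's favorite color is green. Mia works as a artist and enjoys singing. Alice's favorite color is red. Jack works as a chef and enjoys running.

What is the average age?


Sum=155, n=4, avg=38.75

38.75


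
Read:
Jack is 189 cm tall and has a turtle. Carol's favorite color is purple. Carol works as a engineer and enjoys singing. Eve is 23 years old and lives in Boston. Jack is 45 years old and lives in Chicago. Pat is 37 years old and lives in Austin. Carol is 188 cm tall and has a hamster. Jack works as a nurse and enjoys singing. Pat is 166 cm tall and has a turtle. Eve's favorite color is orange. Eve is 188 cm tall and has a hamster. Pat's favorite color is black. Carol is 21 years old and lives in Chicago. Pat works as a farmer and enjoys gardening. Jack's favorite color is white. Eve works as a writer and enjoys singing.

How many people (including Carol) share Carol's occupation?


Carol is a engineer. Count = 1

1


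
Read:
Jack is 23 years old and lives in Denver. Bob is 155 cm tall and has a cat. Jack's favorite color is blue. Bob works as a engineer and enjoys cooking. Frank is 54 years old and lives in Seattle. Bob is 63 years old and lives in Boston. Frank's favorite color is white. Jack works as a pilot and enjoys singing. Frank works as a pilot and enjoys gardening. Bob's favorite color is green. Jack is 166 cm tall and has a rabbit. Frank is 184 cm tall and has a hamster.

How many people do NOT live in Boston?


Not in Boston: 2

2


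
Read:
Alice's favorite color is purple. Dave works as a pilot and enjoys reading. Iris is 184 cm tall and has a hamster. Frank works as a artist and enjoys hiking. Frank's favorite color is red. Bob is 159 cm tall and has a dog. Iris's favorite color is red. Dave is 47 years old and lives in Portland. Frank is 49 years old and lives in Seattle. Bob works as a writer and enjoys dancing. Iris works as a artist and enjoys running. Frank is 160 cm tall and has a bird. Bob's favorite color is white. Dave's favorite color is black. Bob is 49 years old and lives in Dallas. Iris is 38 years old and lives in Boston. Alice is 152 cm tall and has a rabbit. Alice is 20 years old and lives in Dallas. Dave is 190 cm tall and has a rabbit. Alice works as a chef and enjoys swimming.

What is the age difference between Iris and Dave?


|38 - 47| = 9

9


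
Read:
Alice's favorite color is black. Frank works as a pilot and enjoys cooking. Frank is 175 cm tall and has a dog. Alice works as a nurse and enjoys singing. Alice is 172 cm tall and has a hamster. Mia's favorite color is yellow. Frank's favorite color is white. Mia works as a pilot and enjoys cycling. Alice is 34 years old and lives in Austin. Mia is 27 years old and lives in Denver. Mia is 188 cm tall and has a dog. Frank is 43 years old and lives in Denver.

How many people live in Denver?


Count in Denver: 2

2


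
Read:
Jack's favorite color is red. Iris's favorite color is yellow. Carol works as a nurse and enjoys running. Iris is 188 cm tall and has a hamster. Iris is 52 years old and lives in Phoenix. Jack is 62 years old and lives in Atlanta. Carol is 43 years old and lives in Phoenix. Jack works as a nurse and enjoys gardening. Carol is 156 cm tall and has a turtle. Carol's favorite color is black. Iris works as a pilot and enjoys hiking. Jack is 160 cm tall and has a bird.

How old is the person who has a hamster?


Person with hamster is Iris, age 52

52


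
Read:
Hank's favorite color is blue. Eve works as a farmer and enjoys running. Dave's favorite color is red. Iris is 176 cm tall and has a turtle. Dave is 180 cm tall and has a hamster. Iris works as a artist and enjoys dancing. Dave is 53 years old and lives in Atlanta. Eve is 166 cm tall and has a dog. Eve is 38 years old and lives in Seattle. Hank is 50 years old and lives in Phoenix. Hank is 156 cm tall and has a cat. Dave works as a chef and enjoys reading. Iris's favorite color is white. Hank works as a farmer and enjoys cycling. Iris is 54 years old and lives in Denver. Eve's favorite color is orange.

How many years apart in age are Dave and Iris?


53 vs 54, diff = 1

1


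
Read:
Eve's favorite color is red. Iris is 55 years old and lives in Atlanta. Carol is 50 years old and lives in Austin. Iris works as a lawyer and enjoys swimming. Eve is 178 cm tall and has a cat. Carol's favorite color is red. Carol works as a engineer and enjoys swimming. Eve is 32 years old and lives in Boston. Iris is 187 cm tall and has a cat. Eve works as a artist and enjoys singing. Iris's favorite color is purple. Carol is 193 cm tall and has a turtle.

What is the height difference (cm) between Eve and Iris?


|178 - 187| = 9

9


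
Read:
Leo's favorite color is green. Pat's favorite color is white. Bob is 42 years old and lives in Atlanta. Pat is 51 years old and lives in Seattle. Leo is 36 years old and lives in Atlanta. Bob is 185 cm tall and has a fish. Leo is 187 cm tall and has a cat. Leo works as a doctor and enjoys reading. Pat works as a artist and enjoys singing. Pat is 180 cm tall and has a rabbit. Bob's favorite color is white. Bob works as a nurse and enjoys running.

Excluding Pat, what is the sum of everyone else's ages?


Sum (excluding Pat): 78

78


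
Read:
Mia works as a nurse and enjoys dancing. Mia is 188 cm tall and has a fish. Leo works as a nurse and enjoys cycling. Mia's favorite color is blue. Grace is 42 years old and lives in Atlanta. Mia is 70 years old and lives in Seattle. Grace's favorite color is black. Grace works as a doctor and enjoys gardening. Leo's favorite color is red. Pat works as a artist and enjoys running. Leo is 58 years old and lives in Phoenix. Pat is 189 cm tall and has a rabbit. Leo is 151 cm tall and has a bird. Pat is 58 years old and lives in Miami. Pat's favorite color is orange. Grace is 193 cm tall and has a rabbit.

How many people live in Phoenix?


Count in Phoenix: 1

1


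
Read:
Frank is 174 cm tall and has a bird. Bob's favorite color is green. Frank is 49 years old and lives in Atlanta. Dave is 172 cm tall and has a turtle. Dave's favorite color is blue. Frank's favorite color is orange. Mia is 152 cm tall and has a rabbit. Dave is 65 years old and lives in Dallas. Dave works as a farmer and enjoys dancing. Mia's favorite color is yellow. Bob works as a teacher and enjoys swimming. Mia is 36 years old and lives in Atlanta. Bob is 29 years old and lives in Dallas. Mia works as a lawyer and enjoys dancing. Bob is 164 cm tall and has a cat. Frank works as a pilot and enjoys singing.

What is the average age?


Sum=179, n=4, avg=44.75

44.75


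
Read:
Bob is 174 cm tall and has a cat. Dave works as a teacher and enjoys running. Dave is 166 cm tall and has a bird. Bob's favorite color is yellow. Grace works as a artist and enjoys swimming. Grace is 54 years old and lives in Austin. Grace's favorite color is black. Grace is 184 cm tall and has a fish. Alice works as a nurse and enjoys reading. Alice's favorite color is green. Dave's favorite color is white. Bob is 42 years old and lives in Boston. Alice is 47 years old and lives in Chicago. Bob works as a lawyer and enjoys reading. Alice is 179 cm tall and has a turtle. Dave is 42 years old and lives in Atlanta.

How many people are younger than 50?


Filter: 3

3


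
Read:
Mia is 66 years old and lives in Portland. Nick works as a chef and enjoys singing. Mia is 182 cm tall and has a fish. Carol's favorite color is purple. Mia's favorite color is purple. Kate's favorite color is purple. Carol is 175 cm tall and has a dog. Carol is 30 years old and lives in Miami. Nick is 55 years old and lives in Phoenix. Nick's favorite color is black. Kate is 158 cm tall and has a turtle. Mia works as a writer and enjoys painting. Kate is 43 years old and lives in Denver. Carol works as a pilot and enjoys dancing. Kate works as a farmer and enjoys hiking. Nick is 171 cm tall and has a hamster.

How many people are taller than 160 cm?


Taller than 160: 3

3


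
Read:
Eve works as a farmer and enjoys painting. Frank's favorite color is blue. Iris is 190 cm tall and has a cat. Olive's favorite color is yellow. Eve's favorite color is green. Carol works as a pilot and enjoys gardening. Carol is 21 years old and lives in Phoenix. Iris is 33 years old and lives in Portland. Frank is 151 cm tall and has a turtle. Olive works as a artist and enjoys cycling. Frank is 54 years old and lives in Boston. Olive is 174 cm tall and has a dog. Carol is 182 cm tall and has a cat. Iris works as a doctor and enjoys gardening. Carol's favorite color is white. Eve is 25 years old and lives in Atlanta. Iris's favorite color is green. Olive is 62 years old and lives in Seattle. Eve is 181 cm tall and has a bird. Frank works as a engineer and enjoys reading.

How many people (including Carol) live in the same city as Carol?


Carol lives in Phoenix. Count = 1

1


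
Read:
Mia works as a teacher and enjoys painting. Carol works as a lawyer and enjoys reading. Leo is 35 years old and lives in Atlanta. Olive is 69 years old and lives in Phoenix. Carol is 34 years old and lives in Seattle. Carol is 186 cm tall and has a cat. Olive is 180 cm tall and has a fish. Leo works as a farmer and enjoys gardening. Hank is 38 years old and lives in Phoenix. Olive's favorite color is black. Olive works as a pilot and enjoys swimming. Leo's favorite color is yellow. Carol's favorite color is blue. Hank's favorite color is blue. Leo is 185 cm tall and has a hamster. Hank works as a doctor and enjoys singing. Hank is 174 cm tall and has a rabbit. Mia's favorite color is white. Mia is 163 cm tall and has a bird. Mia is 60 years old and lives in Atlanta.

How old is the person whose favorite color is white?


Person with favorite color=white is Mia, age 60

60


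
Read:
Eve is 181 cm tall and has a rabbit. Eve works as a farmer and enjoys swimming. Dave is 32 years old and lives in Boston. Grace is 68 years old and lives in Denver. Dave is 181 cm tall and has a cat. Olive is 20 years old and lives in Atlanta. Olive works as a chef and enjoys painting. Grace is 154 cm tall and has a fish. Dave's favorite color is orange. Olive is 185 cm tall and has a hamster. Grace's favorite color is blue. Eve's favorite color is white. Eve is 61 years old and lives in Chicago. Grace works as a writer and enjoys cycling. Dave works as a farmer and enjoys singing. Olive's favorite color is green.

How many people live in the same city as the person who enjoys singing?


Person with hobby singing is Dave, city Boston. Count = 1

1


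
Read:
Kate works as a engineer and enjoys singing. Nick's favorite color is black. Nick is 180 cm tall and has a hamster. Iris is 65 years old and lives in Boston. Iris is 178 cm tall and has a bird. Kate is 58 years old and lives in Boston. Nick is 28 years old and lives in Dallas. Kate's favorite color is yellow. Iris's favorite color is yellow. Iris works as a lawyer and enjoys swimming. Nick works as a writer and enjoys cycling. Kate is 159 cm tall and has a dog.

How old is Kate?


Kate is 58 years old

58


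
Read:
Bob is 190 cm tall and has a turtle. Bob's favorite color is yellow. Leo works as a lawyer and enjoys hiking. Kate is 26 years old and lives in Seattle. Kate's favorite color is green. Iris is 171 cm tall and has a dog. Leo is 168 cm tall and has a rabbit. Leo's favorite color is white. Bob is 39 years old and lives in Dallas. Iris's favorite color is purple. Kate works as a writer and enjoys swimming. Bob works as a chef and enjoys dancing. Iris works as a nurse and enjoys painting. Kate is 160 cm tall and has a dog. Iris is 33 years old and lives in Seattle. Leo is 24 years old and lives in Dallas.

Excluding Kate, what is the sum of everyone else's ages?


Sum (excluding Kate): 96

96


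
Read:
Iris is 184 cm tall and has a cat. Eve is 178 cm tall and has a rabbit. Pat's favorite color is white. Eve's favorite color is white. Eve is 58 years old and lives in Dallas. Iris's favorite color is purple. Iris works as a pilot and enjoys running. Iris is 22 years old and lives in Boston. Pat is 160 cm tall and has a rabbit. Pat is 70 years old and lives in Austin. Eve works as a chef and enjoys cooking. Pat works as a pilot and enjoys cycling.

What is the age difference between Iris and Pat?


|22 - 70| = 48

48


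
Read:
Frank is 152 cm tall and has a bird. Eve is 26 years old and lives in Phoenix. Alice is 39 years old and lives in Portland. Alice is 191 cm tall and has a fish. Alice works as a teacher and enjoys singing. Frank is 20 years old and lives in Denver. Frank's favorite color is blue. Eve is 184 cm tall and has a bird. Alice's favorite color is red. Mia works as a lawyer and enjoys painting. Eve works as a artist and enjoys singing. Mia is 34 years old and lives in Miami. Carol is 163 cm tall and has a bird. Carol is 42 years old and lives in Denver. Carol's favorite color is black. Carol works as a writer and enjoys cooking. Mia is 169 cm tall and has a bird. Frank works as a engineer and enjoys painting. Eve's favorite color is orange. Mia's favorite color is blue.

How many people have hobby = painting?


Count: 2

2


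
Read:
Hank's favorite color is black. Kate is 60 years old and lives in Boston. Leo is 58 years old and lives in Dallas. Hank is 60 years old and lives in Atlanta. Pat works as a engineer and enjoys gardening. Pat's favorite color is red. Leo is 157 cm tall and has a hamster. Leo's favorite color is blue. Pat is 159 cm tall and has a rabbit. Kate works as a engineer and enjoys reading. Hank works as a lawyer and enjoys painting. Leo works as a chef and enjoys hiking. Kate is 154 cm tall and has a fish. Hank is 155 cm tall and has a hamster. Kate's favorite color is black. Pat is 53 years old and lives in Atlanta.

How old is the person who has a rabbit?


Person with rabbit is Pat, age 53

53


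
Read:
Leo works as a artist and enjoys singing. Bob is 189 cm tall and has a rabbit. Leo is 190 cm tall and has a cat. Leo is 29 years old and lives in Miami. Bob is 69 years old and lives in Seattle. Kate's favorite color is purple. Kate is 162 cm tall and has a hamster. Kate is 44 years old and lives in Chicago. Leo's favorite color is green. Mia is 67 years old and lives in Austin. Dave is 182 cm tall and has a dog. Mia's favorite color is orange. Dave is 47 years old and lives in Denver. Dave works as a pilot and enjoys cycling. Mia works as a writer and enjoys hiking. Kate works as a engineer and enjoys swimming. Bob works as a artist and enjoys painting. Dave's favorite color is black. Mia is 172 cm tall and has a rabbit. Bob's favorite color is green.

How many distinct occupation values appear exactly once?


Unique occupation values: 3

3


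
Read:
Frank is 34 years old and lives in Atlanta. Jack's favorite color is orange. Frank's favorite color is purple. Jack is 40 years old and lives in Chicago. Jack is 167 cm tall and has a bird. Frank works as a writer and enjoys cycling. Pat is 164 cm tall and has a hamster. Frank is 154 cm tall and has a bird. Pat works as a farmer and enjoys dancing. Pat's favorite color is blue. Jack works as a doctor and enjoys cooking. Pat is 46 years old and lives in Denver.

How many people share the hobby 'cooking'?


Count: 1

1
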